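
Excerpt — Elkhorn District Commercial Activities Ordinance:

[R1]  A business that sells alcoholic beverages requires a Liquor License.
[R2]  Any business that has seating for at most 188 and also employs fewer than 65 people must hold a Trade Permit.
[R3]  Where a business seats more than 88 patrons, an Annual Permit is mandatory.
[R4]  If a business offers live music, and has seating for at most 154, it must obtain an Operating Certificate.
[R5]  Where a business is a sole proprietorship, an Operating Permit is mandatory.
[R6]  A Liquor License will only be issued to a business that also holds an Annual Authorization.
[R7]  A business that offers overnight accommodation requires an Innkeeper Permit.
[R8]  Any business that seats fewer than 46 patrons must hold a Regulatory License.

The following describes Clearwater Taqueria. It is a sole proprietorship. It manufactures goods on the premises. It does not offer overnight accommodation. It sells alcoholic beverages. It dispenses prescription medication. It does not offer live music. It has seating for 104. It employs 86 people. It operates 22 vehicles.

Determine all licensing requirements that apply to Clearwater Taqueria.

Annual Authorization, Annual Permit, Liquor License, Operating Permit

[R1] sells alcoholic beverages → Liquor License required.
[R2] seating 104 ≤ 188; employees 86 ≥ 65 → Trade Permit not required.
[R3] seating 104 > 88 → Annual Permit required.
[R4] does not offer live music; seating 104 ≤ 154 → Operating Certificate not required.
[R5] is a sole proprietorship → Operating Permit required.
[R6] Liquor License is required → Annual Authorization also required.
[R7] does not offer overnight accommodation → Innkeeper Permit not required.
[R8] seating 104 ≥ 46 → Regulatory License not required.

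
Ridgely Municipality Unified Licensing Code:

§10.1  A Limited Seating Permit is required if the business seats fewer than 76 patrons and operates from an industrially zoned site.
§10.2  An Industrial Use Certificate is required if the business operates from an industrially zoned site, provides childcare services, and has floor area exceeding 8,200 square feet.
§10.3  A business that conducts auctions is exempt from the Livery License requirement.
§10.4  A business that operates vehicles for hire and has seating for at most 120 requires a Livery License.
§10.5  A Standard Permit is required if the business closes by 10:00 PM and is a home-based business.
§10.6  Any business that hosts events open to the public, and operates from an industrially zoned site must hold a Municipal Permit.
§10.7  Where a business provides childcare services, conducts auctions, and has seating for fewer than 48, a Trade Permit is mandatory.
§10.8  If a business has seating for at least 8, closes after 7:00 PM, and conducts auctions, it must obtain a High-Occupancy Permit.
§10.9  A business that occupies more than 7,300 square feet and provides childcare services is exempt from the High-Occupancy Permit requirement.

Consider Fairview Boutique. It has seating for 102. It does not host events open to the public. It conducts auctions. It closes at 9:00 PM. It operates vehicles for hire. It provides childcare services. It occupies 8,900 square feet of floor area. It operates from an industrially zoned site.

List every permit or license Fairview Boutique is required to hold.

§10.1 seating 102 ≥ 76; operates from an industrially zoned site → Limited Seating Permit not required.
§10.2 operates from an industrially zoned site; provides childcare services; floor area 8,900 square feet > 8,200 square feet → Industrial Use Certificate required.
§10.3 conducts auctions → exempt from Livery License.
§10.4 operates vehicles for hire; seating 102 ≤ 120 → Livery License required.
§10.5 closes 9:00 PM, at/before 10:00 PM; operates from an industrially zoned site (not: is a home-based business) → Standard Permit not required.
§10.6 does not host events open to the public; operates from an industrially zoned site → Municipal Permit not required.
§10.7 provides childcare services; conducts auctions; seating 102 ≥ 48 → Trade Permit not required.
§10.8 seating 102 ≥ 8; closes 9:00 PM, after 7:00 PM; conducts auctions → High-Occupancy Permit required.
§10.9 floor area 8,900 square feet > 7,300 square feet; provides childcare services → exempt from High-Occupancy Permit.

Industrial Use Certificate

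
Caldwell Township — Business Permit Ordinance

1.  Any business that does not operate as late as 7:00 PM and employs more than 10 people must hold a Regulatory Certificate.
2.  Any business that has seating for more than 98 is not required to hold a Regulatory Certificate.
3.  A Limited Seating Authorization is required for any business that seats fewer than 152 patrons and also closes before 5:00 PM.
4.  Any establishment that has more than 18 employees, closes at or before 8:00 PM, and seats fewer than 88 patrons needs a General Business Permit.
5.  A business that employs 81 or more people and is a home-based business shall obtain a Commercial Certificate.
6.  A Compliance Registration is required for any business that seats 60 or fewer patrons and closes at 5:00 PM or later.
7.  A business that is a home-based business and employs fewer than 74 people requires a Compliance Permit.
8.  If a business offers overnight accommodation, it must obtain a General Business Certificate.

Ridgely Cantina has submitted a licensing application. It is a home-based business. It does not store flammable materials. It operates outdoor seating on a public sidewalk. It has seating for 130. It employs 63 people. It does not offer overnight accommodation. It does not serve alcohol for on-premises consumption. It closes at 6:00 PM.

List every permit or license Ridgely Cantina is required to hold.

1. closes 6:00 PM, at/before 7:00 PM; employees 63 > 10 → Regulatory Certificate required.
2. seating 130 > 98 → exempt from Regulatory Certificate.
3. seating 130 < 152; closes 6:00 PM, after 5:00 PM → Limited Seating Authorization not required.
4. employees 63 > 18; closes 6:00 PM, at/before 8:00 PM; seating 130 ≥ 88 → General Business Permit not required.
5. employees 63 < 81; is a home-based business → Commercial Certificate not required.
6. seating 130 > 60; closes 6:00 PM, after 5:00 PM → Compliance Registration not required.
7. is a home-based business; employees 63 < 74 → Compliance Permit required.
8. does not offer overnight accommodation → General Business Certificate not required.

Compliance Permit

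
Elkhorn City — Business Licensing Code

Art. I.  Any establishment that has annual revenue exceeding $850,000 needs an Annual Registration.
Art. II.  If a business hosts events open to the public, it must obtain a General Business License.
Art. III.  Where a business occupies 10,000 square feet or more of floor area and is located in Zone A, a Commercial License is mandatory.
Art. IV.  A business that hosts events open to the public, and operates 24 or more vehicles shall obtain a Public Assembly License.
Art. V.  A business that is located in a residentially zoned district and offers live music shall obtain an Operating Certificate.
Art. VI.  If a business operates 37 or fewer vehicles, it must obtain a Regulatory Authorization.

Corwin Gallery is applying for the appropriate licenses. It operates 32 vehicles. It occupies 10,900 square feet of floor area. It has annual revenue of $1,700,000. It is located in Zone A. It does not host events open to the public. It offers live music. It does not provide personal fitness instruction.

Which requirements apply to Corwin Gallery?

Art. I. revenue $1,700,000 > $850,000 → Annual Registration required.
Art. II. does not host events open to the public → General Business License not required.
Art. III. floor area 10,900 square feet ≥ 10,000 square feet; is located in Zone A → Commercial License required.
Art. IV. does not host events open to the public; vehicles 32 ≥ 24 → Public Assembly License not required.
Art. V. is located in Zone A (not: is located in a residentially zoned district); offers live music → Operating Certificate not required.
Art. VI. vehicles 32 ≤ 37 → Regulatory Authorization required.

Annual Registration, Commercial License, Regulatory Authorization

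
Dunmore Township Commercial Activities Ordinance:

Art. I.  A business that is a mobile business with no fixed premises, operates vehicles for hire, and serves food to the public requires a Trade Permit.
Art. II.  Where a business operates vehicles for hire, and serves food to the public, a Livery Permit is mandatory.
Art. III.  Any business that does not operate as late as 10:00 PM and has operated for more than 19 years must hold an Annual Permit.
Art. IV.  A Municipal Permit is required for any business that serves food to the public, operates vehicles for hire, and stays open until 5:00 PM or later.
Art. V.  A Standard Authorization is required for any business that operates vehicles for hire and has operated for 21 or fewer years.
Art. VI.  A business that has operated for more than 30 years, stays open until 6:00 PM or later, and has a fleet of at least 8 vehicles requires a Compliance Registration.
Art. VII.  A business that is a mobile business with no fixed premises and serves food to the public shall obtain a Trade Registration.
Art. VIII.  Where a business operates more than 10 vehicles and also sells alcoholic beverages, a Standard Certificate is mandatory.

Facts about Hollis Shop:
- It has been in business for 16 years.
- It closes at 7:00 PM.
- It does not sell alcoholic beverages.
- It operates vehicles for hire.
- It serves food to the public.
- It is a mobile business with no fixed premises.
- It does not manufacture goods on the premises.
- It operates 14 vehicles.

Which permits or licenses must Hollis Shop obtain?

Art. I. is a mobile business with no fixed premises; operates vehicles for hire; serves food to the public → Trade Permit required.
Art. II. operates vehicles for hire; serves food to the public → Livery Permit required.
Art. III. closes 7:00 PM, at/before 10:00 PM; years in business 16 ≤ 19 → Annual Permit not required.
Art. IV. serves food to the public; operates vehicles for hire; closes 7:00 PM, after 5:00 PM → Municipal Permit required.
Art. V. operates vehicles for hire; years in business 16 ≤ 21 → Standard Authorization required.
Art. VI. years in business 16 ≤ 30; closes 7:00 PM, after 6:00 PM; vehicles 14 ≥ 8 → Compliance Registration not required.
Art. VII. is a mobile business with no fixed premises; serves food to the public → Trade Registration required.
Art. VIII. vehicles 14 > 10; does not sell alcoholic beverages → Standard Certificate not required.

Livery Permit, Municipal Permit, Standard Authorization, Trade Permit, Trade Registration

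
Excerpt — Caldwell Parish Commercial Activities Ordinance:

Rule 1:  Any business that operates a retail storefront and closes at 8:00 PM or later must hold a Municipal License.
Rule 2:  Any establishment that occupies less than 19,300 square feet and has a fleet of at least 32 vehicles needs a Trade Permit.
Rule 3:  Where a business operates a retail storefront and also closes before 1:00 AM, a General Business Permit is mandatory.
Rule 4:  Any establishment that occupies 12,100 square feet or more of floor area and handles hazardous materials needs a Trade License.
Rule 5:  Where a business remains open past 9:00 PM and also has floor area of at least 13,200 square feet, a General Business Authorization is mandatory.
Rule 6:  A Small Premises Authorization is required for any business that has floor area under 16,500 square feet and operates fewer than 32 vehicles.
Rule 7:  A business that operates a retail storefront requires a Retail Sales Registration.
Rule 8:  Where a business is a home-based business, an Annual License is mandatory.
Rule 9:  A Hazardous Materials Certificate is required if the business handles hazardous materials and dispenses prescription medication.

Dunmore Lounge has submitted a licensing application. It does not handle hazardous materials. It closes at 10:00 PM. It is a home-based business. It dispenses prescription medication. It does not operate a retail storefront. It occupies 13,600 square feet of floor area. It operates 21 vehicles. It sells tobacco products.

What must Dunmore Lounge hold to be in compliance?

Annual License, General Business Authorization, Small Premises Authorization

Rule 1: does not operate a retail storefront; closes 10:00 PM, after 8:00 PM → Municipal License not required.
Rule 2: floor area 13,600 square feet < 19,300 square feet; vehicles 21 < 32 → Trade Permit not required.
Rule 3: does not operate a retail storefront; closes 10:00 PM, at/before 1:00 AM → General Business Permit not required.
Rule 4: floor area 13,600 square feet ≥ 12,100 square feet; does not handle hazardous materials → Trade License not required.
Rule 5: closes 10:00 PM, after 9:00 PM; floor area 13,600 square feet ≥ 13,200 square feet → General Business Authorization required.
Rule 6: floor area 13,600 square feet < 16,500 square feet; vehicles 21 < 32 → Small Premises Authorization required.
Rule 7: does not operate a retail storefront → Retail Sales Registration not required.
Rule 8: is a home-based business → Annual License required.
Rule 9: does not handle hazardous materials; dispenses prescription medication → Hazardous Materials Certificate not required.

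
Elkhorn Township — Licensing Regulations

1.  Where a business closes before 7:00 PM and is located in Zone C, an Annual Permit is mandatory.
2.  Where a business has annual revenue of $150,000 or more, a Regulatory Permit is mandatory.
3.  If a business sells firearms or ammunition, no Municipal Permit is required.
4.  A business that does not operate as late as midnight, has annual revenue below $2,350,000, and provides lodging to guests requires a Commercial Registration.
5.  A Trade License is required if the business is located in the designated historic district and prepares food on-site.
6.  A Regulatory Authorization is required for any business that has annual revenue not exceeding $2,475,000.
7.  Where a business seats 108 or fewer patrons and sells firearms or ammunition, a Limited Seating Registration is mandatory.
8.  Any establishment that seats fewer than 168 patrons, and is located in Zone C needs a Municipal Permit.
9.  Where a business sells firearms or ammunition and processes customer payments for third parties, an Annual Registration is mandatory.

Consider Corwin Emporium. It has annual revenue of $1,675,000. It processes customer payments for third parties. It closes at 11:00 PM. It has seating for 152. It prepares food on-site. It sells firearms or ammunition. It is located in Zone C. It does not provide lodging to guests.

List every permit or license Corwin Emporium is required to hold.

Annual Registration, Regulatory Authorization, Regulatory Permit

1. closes 11:00 PM, after 7:00 PM; is located in Zone C → Annual Permit not required.
2. revenue $1,675,000 ≥ $150,000 → Regulatory Permit required.
3. sells firearms or ammunition → exempt from Municipal Permit.
4. closes 11:00 PM, at/before midnight; revenue $1,675,000 < $2,350,000; does not provide lodging to guests → Commercial Registration not required.
5. is located in Zone C (not: is located in the designated historic district); prepares food on-site → Trade License not required.
6. revenue $1,675,000 ≤ $2,475,000 → Regulatory Authorization required.
7. seating 152 > 108; sells firearms or ammunition → Limited Seating Registration not required.
8. seating 152 < 168; is located in Zone C → Municipal Permit required.
9. sells firearms or ammunition; processes customer payments for third parties → Annual Registration required.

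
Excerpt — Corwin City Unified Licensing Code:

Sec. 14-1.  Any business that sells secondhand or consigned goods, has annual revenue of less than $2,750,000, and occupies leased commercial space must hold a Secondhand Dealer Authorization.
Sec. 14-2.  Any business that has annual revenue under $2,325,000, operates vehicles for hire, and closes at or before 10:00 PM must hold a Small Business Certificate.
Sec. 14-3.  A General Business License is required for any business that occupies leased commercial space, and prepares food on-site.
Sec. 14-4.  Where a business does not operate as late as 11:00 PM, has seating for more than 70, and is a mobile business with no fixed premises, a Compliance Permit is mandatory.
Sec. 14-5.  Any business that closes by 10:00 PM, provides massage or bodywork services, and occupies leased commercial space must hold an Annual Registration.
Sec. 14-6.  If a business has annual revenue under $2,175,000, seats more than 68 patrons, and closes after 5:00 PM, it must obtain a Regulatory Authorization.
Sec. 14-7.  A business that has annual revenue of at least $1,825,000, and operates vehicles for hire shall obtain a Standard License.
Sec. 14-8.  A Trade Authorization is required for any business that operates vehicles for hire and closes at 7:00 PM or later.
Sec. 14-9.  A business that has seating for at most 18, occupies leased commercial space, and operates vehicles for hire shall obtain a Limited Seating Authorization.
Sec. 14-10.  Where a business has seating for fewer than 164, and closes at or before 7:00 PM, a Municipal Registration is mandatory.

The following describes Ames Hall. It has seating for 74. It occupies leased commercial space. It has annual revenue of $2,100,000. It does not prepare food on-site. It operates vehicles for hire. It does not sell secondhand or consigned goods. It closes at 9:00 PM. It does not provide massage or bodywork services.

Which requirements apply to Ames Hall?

Sec. 14-1. does not sell secondhand or consigned goods; revenue $2,100,000 < $2,750,000; occupies leased commercial space → Secondhand Dealer Authorization not required.
Sec. 14-2. revenue $2,100,000 < $2,325,000; operates vehicles for hire; closes 9:00 PM, at/before 10:00 PM → Small Business Certificate required.
Sec. 14-3. occupies leased commercial space; does not prepare food on-site → General Business License not required.
Sec. 14-4. closes 9:00 PM, at/before 11:00 PM; seating 74 > 70; occupies leased commercial space (not: is a mobile business with no fixed premises) → Compliance Permit not required.
Sec. 14-5. closes 9:00 PM, at/before 10:00 PM; does not provide massage or bodywork services; occupies leased commercial space → Annual Registration not required.
Sec. 14-6. revenue $2,100,000 < $2,175,000; seating 74 > 68; closes 9:00 PM, after 5:00 PM → Regulatory Authorization required.
Sec. 14-7. revenue $2,100,000 ≥ $1,825,000; operates vehicles for hire → Standard License required.
Sec. 14-8. operates vehicles for hire; closes 9:00 PM, after 7:00 PM → Trade Authorization required.
Sec. 14-9. seating 74 > 18; occupies leased commercial space; operates vehicles for hire → Limited Seating Authorization not required.
Sec. 14-10. seating 74 < 164; closes 9:00 PM, after 7:00 PM → Municipal Registration not required.

Regulatory Authorization, Small Business Certificate, Standard License, Trade Authorization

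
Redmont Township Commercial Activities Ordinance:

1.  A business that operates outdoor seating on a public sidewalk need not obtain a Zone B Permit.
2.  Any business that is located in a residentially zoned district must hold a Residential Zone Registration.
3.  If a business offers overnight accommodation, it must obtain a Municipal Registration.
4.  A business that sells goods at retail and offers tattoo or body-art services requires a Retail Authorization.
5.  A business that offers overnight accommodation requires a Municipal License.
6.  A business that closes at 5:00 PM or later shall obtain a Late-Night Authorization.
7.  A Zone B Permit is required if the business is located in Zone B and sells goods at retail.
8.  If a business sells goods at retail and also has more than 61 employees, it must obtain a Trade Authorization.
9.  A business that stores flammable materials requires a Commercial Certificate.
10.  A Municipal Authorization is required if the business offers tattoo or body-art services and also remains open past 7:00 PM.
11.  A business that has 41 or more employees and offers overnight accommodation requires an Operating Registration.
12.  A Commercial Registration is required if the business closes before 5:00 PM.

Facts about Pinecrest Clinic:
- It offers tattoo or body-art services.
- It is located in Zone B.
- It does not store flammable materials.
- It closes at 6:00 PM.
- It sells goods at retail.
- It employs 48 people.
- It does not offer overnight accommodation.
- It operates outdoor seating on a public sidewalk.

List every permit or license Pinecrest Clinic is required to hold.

1. operates outdoor seating on a public sidewalk → exempt from Zone B Permit.
2. is located in Zone B (not: is located in a residentially zoned district) → Residential Zone Registration not required.
3. does not offer overnight accommodation → Municipal Registration not required.
4. sells goods at retail; offers tattoo or body-art services → Retail Authorization required.
5. does not offer overnight accommodation → Municipal License not required.
6. closes 6:00 PM, after 5:00 PM → Late-Night Authorization required.
7. is located in Zone B; sells goods at retail → Zone B Permit required.
8. sells goods at retail; employees 48 ≤ 61 → Trade Authorization not required.
9. does not store flammable materials → Commercial Certificate not required.
10. offers tattoo or body-art services; closes 6:00 PM, at/before 7:00 PM → Municipal Authorization not required.
11. employees 48 ≥ 41; does not offer overnight accommodation → Operating Registration not required.
12. closes 6:00 PM, after 5:00 PM → Commercial Registration not required.

Late-Night Authorization, Retail Authorization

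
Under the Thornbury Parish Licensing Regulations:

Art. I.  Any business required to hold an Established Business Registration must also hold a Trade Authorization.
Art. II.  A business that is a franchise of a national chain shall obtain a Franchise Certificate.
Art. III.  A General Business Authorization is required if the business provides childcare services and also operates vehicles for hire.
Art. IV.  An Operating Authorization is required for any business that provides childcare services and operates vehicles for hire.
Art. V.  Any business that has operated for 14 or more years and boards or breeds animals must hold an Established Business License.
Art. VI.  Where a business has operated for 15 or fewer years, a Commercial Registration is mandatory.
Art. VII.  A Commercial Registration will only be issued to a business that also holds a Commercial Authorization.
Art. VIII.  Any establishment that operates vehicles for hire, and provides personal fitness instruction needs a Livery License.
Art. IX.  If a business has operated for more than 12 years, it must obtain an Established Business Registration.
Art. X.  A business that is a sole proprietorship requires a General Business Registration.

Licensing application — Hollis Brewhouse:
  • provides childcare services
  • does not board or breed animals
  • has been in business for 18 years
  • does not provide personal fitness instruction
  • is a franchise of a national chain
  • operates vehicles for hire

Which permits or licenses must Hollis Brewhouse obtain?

Established Business Registration, Franchise Certificate, General Business Authorization, Operating Authorization, Trade Authorization

Art. I. Established Business Registration is required → Trade Authorization also required.
Art. II. is a franchise of a national chain → Franchise Certificate required.
Art. III. provides childcare services; operates vehicles for hire → General Business Authorization required.
Art. IV. provides childcare services; operates vehicles for hire → Operating Authorization required.
Art. V. years in business 18 ≥ 14; does not board or breed animals → Established Business License not required.
Art. VI. years in business 18 > 15 → Commercial Registration not required.
Art. VII. Commercial Registration is not required → no effect.
Art. VIII. operates vehicles for hire; does not provide personal fitness instruction → Livery License not required.
Art. IX. years in business 18 > 12 → Established Business Registration required.
Art. X. is a franchise of a national chain (not: is a sole proprietorship) → General Business Registration not required.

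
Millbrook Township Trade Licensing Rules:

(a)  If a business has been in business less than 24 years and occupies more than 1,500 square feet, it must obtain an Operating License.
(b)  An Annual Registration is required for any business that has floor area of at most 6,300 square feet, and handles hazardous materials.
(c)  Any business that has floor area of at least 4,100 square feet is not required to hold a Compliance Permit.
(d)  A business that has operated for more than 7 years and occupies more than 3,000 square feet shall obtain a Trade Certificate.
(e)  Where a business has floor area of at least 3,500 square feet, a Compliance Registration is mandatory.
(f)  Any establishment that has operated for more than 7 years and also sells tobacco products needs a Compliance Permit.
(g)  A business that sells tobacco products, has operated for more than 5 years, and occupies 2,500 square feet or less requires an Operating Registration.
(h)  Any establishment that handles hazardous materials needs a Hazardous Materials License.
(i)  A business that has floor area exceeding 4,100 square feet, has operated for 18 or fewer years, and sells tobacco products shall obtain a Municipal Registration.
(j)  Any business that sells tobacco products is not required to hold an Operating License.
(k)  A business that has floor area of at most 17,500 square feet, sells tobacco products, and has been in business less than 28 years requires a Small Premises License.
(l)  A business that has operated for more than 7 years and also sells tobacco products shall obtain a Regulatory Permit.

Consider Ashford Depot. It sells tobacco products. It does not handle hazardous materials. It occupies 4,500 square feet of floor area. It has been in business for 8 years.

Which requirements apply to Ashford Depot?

(a) years in business 8 < 24; floor area 4,500 square feet > 1,500 square feet → Operating License required.
(b) floor area 4,500 square feet ≤ 6,300 square feet; does not handle hazardous materials → Annual Registration not required.
(c) floor area 4,500 square feet ≥ 4,100 square feet → exempt from Compliance Permit.
(d) years in business 8 > 7; floor area 4,500 square feet > 3,000 square feet → Trade Certificate required.
(e) floor area 4,500 square feet ≥ 3,500 square feet → Compliance Registration required.
(f) years in business 8 > 7; sells tobacco products → Compliance Permit required.
(g) sells tobacco products; years in business 8 > 5; floor area 4,500 square feet > 2,500 square feet → Operating Registration not required.
(h) does not handle hazardous materials → Hazardous Materials License not required.
(i) floor area 4,500 square feet > 4,100 square feet; years in business 8 ≤ 18; sells tobacco products → Municipal Registration required.
(j) sells tobacco products → exempt from Operating License.
(k) floor area 4,500 square feet ≤ 17,500 square feet; sells tobacco products; years in business 8 < 28 → Small Premises License required.
(l) years in business 8 > 7; sells tobacco products → Regulatory Permit required.

Compliance Registration, Municipal Registration, Regulatory Permit, Small Premises License, Trade Certificate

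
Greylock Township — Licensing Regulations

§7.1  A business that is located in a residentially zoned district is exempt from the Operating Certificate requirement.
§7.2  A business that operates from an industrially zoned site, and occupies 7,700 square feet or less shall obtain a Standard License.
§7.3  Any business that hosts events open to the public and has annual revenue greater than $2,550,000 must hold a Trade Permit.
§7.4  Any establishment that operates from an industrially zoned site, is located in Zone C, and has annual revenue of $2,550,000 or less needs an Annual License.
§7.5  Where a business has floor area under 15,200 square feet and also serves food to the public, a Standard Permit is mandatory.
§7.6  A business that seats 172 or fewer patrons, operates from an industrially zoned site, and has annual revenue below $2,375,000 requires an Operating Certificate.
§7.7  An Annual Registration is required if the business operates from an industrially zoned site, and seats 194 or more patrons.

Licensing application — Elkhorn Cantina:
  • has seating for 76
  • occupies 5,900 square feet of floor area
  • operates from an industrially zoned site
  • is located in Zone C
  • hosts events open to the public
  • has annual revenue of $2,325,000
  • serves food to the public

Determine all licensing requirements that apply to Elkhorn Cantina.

Annual License, Operating Certificate, Standard License, Standard Permit

§7.1 is located in Zone C (not: is located in a residentially zoned district) → Operating Certificate exemption does not apply.
§7.2 operates from an industrially zoned site; floor area 5,900 square feet ≤ 7,700 square feet → Standard License required.
§7.3 hosts events open to the public; revenue $2,325,000 ≤ $2,550,000 → Trade Permit not required.
§7.4 operates from an industrially zoned site; is located in Zone C; revenue $2,325,000 ≤ $2,550,000 → Annual License required.
§7.5 floor area 5,900 square feet < 15,200 square feet; serves food to the public → Standard Permit required.
§7.6 seating 76 ≤ 172; operates from an industrially zoned site; revenue $2,325,000 < $2,375,000 → Operating Certificate required.
§7.7 operates from an industrially zoned site; seating 76 < 194 → Annual Registration not required.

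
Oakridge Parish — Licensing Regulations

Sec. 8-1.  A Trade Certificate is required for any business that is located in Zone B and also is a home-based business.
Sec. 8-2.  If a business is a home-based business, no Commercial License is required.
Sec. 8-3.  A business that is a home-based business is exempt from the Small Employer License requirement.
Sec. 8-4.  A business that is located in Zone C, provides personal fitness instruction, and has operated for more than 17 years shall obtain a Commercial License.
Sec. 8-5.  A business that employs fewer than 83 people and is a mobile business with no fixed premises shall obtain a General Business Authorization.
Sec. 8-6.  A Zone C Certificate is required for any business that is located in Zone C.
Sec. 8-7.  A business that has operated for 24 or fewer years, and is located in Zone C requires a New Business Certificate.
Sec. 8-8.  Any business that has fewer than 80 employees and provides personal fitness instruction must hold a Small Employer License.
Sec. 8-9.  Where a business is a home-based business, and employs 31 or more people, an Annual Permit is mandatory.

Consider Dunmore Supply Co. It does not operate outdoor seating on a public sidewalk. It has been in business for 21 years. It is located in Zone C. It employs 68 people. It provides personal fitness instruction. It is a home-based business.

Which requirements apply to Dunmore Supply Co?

Sec. 8-1. is located in Zone C (not: is located in Zone B); is a home-based business → Trade Certificate not required.
Sec. 8-2. is a home-based business → exempt from Commercial License.
Sec. 8-3. is a home-based business → exempt from Small Employer License.
Sec. 8-4. is located in Zone C; provides personal fitness instruction; years in business 21 > 17 → Commercial License required.
Sec. 8-5. employees 68 < 83; is a home-based business (not: is a mobile business with no fixed premises) → General Business Authorization not required.
Sec. 8-6. is located in Zone C → Zone C Certificate required.
Sec. 8-7. years in business 21 ≤ 24; is located in Zone C → New Business Certificate required.
Sec. 8-8. employees 68 < 80; provides personal fitness instruction → Small Employer License required.
Sec. 8-9. is a home-based business; employees 68 ≥ 31 → Annual Permit required.

Annual Permit, New Business Certificate, Zone C Certificate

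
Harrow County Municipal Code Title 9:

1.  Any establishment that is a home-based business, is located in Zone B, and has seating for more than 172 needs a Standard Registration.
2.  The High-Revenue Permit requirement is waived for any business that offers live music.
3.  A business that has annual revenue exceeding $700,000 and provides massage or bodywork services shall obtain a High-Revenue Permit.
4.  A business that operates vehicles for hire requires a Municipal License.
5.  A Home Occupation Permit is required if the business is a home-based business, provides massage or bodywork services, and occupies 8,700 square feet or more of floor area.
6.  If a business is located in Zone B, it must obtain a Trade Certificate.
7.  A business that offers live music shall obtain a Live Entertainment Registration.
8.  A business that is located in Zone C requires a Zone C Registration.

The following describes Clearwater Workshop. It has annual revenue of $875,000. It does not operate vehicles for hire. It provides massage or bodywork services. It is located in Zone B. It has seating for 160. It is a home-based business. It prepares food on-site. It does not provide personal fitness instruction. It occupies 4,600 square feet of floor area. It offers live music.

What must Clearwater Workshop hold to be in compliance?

Live Entertainment Registration, Trade Certificate

1. is a home-based business; is located in Zone B; seating 160 ≤ 172 → Standard Registration not required.
2. offers live music → exempt from High-Revenue Permit.
3. revenue $875,000 > $700,000; provides massage or bodywork services → High-Revenue Permit required.
4. does not operate vehicles for hire → Municipal License not required.
5. is a home-based business; provides massage or bodywork services; floor area 4,600 square feet < 8,700 square feet → Home Occupation Permit not required.
6. is located in Zone B → Trade Certificate required.
7. offers live music → Live Entertainment Registration required.
8. is located in Zone B (not: is located in Zone C) → Zone C Registration not required.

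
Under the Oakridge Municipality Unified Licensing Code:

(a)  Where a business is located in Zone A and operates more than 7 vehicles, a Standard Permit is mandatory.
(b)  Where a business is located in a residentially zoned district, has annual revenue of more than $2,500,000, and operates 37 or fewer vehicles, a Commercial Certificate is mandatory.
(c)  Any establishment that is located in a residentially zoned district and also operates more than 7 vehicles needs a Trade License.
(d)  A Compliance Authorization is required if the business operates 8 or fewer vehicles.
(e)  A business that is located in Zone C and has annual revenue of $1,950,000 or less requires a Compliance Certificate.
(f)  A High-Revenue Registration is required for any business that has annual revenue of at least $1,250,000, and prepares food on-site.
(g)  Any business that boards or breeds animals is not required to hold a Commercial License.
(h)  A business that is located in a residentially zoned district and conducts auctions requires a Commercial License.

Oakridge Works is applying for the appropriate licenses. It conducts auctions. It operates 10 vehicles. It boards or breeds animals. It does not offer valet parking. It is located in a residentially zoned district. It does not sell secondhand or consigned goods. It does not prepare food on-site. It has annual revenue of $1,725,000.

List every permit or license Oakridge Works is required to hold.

Trade License

(a) is located in a residentially zoned district (not: is located in Zone A); vehicles 10 > 7 → Standard Permit not required.
(b) is located in a residentially zoned district; revenue $1,725,000 ≤ $2,500,000; vehicles 10 ≤ 37 → Commercial Certificate not required.
(c) is located in a residentially zoned district; vehicles 10 > 7 → Trade License required.
(d) vehicles 10 > 8 → Compliance Authorization not required.
(e) is located in a residentially zoned district (not: is located in Zone C); revenue $1,725,000 ≤ $1,950,000 → Compliance Certificate not required.
(f) revenue $1,725,000 ≥ $1,250,000; does not prepare food on-site → High-Revenue Registration not required.
(g) boards or breeds animals → exempt from Commercial License.
(h) is located in a residentially zoned district; conducts auctions → Commercial License required.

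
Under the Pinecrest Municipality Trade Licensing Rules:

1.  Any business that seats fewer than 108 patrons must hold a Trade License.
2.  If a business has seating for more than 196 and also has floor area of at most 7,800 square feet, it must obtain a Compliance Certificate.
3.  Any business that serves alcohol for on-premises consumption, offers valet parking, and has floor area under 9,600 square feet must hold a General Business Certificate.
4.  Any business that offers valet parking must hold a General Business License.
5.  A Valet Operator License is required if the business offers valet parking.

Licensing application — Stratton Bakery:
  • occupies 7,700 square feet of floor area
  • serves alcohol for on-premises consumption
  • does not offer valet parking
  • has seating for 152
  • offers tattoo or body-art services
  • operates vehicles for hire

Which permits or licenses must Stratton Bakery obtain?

None

1. seating 152 ≥ 108 → Trade License not required.
2. seating 152 ≤ 196; floor area 7,700 square feet ≤ 7,800 square feet → Compliance Certificate not required.
3. serves alcohol for on-premises consumption; does not offer valet parking; floor area 7,700 square feet < 9,600 square feet → General Business Certificate not required.
4. does not offer valet parking → General Business License not required.
5. does not offer valet parking → Valet Operator License not required.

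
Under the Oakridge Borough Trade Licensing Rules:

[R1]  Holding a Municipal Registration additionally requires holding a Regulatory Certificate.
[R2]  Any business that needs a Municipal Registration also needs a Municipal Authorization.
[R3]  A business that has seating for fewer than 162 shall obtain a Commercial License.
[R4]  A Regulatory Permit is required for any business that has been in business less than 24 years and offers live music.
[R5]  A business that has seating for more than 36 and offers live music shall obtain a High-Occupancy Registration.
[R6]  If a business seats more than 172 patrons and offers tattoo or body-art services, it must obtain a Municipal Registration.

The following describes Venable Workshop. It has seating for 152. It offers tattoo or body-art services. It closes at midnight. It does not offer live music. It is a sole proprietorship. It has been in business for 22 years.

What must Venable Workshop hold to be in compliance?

[R1] Municipal Registration is not required → no effect.
[R2] Municipal Registration is not required → no effect.
[R3] seating 152 < 162 → Commercial License required.
[R4] years in business 22 < 24; does not offer live music → Regulatory Permit not required.
[R5] seating 152 > 36; does not offer live music → High-Occupancy Registration not required.
[R6] seating 152 ≤ 172; offers tattoo or body-art services → Municipal Registration not required.

Commercial License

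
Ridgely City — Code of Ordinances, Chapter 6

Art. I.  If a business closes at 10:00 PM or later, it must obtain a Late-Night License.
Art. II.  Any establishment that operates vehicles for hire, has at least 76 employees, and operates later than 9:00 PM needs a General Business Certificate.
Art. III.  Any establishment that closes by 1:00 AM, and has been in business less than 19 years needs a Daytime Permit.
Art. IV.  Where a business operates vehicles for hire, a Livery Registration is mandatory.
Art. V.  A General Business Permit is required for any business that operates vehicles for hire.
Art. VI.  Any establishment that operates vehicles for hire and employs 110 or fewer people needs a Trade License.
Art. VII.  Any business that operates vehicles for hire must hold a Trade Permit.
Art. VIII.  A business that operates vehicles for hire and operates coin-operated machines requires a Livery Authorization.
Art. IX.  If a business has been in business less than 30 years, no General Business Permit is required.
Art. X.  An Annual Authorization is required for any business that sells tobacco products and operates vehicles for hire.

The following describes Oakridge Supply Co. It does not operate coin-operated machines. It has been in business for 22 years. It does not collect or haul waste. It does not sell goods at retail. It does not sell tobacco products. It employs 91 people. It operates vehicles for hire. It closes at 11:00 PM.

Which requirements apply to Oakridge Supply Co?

General Business Certificate, Late-Night License, Livery Registration, Trade License, Trade Permit

Art. I. closes 11:00 PM, after 10:00 PM → Late-Night License required.
Art. II. operates vehicles for hire; employees 91 ≥ 76; closes 11:00 PM, after 9:00 PM → General Business Certificate required.
Art. III. closes 11:00 PM, at/before 1:00 AM; years in business 22 ≥ 19 → Daytime Permit not required.
Art. IV. operates vehicles for hire → Livery Registration required.
Art. V. operates vehicles for hire → General Business Permit required.
Art. VI. operates vehicles for hire; employees 91 ≤ 110 → Trade License required.
Art. VII. operates vehicles for hire → Trade Permit required.
Art. VIII. operates vehicles for hire; does not operate coin-operated machines → Livery Authorization not required.
Art. IX. years in business 22 < 30 → exempt from General Business Permit.
Art. X. does not sell tobacco products; operates vehicles for hire → Annual Authorization not required.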